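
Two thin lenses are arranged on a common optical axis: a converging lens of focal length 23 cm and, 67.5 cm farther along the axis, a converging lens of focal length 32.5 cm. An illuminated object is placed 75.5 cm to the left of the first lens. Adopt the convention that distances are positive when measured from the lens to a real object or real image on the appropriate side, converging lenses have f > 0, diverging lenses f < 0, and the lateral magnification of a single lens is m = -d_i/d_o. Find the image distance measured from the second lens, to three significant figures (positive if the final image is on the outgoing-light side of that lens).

First lens: d_i1 = 1/(1/23 - 1/75.5) = 33.076 cm.
Object distance for lens 2: d_o2 = 67.5 - 33.076 = 34.424 cm.
Second lens: d_i2 = 1/(1/32.5 - 1/(34.424)) = 581.541 cm.

582 cm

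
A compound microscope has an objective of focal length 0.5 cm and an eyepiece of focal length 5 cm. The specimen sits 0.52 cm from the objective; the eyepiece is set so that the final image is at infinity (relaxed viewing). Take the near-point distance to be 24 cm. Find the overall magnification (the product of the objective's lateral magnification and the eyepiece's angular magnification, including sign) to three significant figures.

-120

Objective: 1/d_i = 1/f_obj - 1/d_o = 1/0.5 - 1/0.52 = 0.07692 cm^-1, so d_i = 13.000 cm.
m_obj = -d_i/d_o = -13.000/0.52 = -25.000.
Eyepiece angular magnification (image at infinity): M_eye = D/f_e = 24/5 = 4.800.
Overall M = m_obj x M_eye = (-25.000)(4.800) = -120.00.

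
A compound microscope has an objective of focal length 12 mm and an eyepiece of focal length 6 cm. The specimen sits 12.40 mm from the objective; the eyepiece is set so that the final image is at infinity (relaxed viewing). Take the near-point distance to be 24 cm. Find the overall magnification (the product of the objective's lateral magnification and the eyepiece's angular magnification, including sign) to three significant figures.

-120

Convert to cm: f_obj = 12 mm = 1.2 cm; d_o = 12.40 mm = 1.24 cm.
Objective: 1/d_i = 1/f_obj - 1/d_o = 1/1.2 - 1/1.24 = 0.02688 cm^-1, so d_i = 37.200 cm.
m_obj = -d_i/d_o = -37.200/1.24 = -30.000.
Eyepiece angular magnification (image at infinity): M_eye = D/f_e = 24/6 = 4.000.
Overall M = m_obj x M_eye = (-30.000)(4.000) = -120.00.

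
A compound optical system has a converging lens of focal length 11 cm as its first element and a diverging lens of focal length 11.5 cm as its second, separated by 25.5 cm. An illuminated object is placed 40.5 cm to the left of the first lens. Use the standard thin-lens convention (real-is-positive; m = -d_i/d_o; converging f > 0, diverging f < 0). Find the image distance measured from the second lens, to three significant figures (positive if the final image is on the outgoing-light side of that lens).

-5.46 cm

Lens 1: 1/d_i1 = 1/f_1 - 1/d_o1 = 1/11 - 1/40.5 = 0.06622 cm^-1, so d_i1 = 15.102 cm.
The intermediate image is 15.102 cm to the right of lens 1, so d_o2 = L - d_i1 = 25.5 - 15.102 = 10.398 cm.
Lens 2: 1/d_i2 = 1/f_2 - 1/d_o2 = 1/(-11.5) - 1/(10.398) = -0.18313 cm^-1, so d_i2 = -5.461 cm.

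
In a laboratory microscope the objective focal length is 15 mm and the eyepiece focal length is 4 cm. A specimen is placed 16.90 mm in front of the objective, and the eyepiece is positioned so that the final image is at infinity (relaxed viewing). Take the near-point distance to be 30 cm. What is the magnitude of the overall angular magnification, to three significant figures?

59.2

Convert to cm: f_obj = 15 mm = 1.5 cm; d_o = 16.90 mm = 1.69 cm.
Objective: 1/d_i = 1/f_obj - 1/d_o = 1/1.5 - 1/1.69 = 0.07495 cm^-1, so d_i = 13.342 cm.
m_obj = -d_i/d_o = -13.342/1.69 = -7.895.
Eyepiece angular magnification (image at infinity): M_eye = D/f_e = 30/4 = 7.500.
Overall M = m_obj x M_eye = (-7.895)(7.500) = -59.21.
|M| = 59.21.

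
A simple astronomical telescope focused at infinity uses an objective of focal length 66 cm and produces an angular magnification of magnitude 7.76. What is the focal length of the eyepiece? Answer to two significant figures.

|M| = f_obj/f_eye, so f_eye = f_obj/|M| = 66/7.76 = 8.505 cm.

8.5 cm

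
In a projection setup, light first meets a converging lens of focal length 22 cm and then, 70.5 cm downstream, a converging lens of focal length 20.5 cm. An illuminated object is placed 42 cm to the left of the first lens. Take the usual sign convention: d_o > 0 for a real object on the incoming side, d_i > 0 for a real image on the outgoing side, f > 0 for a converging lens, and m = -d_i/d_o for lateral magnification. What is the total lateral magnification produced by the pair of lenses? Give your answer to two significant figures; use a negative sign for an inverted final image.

5.9

Applying the thin-lens equation to the first lens, 1/22 = 1/42 + 1/d_i1, which gives d_i1 = 46.200 cm.
Its lateral magnification is m_1 = -d_i1/d_o1 = -(46.200)/42 = -1.1000.
Object distance for lens 2: d_o2 = 70.5 - 46.200 = 24.300 cm.
Applying the thin-lens equation again with f_2 = 20.5 cm and d_o2 = 24.300 cm gives d_i2 = 131.092 cm.
m_2 = -(131.092)/(24.300) = -5.3947.
Total m = m_1 x m_2 = (-1.1000)(-5.3947) = 5.9342.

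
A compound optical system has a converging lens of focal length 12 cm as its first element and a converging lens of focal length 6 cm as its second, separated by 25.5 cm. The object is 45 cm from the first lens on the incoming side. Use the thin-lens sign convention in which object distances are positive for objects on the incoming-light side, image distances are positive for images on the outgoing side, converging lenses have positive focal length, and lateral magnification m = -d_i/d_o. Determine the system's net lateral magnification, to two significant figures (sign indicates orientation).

First lens: d_i1 = 1/(1/12 - 1/45) = 16.364 cm.
m_1 = -(16.364)/45 = -0.3636.
Object distance for lens 2: d_o2 = 25.5 - 16.364 = 9.136 cm.
Second lens: d_i2 = 1/(1/6 - 1/(9.136)) = 17.478 cm.
m_2 = -(17.478)/(9.136) = -1.9130.
Overall magnification: m = m_1 m_2 = 0.6957.

0.70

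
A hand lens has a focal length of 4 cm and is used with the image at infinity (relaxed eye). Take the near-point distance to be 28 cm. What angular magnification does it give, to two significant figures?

M = D/f = 28/4 = 7.000.

7.0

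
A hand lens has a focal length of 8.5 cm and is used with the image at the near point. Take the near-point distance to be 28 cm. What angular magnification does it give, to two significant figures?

4.3

M = 1 + D/f = 1 + 28/8.5 = 4.294.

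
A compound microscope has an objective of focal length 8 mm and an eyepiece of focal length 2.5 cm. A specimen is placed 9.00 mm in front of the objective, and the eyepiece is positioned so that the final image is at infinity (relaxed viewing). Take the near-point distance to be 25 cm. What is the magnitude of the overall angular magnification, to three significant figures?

80.0

Convert to cm: f_obj = 8 mm = 0.8 cm; d_o = 9.00 mm = 0.90 cm.
Objective: 1/d_i = 1/f_obj - 1/d_o = 1/0.8 - 1/0.90 = 0.13889 cm^-1, so d_i = 7.200 cm.
m_obj = -d_i/d_o = -7.200/0.90 = -8.000.
Eyepiece angular magnification (image at infinity): M_eye = D/f_e = 25/2.5 = 10.000.
Overall M = m_obj x M_eye = (-8.000)(10.000) = -80.00.
|M| = 80.00.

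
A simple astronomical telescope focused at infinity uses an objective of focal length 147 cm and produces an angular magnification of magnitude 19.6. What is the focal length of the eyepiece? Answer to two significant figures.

|M| = f_obj/f_eye, so f_eye = f_obj/|M| = 147/19.6 = 7.500 cm.

7.5 cm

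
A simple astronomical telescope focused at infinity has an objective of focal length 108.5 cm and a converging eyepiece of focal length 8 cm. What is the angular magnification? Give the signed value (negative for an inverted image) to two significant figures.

-14

M = -f_obj/f_eye = -108.5/(8) = -13.562.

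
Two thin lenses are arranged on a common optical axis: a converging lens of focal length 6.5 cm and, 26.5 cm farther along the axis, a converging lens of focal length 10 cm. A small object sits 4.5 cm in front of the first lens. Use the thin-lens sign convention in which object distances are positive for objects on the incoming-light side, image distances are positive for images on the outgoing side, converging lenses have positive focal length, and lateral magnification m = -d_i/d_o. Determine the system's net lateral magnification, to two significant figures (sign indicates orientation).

-1.0

Lens 1: 1/d_i1 = 1/f_1 - 1/d_o1 = 1/6.5 - 1/4.5 = -0.06838 cm^-1, so d_i1 = -14.625 cm.
m_1 = -(-14.625)/4.5 = 3.2500.
The intermediate image is virtual, 14.625 cm to the left of lens 1, so d_o2 = L - d_i1 = 26.5 - (-14.625) = 41.125 cm.
Lens 2: 1/d_i2 = 1/f_2 - 1/d_o2 = 1/10 - 1/(41.125) = 0.07568 cm^-1, so d_i2 = 13.213 cm.
m_2 = -(13.213)/(41.125) = -0.3213.
Total m = m_1 x m_2 = (3.2500)(-0.3213) = -1.0442.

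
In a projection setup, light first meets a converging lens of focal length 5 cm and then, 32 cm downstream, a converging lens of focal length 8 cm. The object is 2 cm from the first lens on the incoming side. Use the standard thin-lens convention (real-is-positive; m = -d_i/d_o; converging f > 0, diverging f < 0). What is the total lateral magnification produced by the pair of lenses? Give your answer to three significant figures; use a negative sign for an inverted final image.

Applying the thin-lens equation to the first lens, 1/5 = 1/2 + 1/d_i1, which gives d_i1 = -3.333 cm.
Its lateral magnification is m_1 = -d_i1/d_o1 = -(-3.333)/2 = 1.6667.
The intermediate image is virtual, 3.333 cm to the left of lens 1, so d_o2 = L - d_i1 = 32 - (-3.333) = 35.333 cm.
Applying the thin-lens equation again with f_2 = 8 cm and d_o2 = 35.333 cm gives d_i2 = 10.341 cm.
m_2 = -(10.341)/(35.333) = -0.2927.
The system's lateral magnification is m_1 m_2 = (1.6667)(-0.2927) = -0.4878.

-0.488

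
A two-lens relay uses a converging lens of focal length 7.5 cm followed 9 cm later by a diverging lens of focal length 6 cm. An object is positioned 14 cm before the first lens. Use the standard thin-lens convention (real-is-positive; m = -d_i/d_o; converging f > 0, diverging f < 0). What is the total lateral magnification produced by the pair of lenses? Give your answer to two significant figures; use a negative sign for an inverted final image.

First lens: d_i1 = 1/(1/7.5 - 1/14) = 16.154 cm.
m_1 = -(16.154)/14 = -1.1538.
Since 16.154 cm > 9 cm, the first image lies past the second lens and serves as a virtual object: d_o2 = L - d_i1 = -7.154 cm.
Second lens: d_i2 = 1/(1/(-6) - 1/(-7.154)) = -37.200 cm.
m_2 = -(-37.200)/(-7.154) = -5.2000.
Overall magnification: m = m_1 m_2 = 6.0000.

6.0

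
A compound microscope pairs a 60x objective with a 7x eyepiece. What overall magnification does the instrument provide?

420

The overall magnification of a compound microscope is the product of the objective and eyepiece magnifications:
M = M_obj x M_eye = 60 x 7 = 420.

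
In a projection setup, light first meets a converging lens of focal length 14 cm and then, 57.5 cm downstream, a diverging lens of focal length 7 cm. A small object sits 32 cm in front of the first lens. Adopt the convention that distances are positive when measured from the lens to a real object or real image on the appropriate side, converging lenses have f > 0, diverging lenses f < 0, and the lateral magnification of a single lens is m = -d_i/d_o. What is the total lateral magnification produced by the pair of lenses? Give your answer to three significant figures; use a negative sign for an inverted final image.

Lens 1: 1/d_i1 = 1/f_1 - 1/d_o1 = 1/14 - 1/32 = 0.04018 cm^-1, so d_i1 = 24.889 cm.
m_1 = -(24.889)/32 = -0.7778.
Object distance for lens 2: d_o2 = 57.5 - 24.889 = 32.611 cm.
Lens 2: 1/d_i2 = 1/f_2 - 1/d_o2 = 1/(-7) - 1/(32.611) = -0.17352 cm^-1, so d_i2 = -5.763 cm.
m_2 = -(-5.763)/(32.611) = 0.1767.
The system's lateral magnification is m_1 m_2 = (-0.7778)(0.1767) = -0.1374.

-0.137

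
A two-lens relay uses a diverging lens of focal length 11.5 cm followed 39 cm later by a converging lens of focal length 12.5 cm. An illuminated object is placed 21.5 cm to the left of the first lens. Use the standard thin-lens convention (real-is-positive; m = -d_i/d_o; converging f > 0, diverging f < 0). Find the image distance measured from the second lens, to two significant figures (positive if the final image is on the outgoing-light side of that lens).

Applying the thin-lens equation to the first lens, 1/(-11.5) = 1/21.5 + 1/d_i1, which gives d_i1 = -7.492 cm.
With d_i1 < 0 the first image is virtual and lies on the object side; the object distance for lens 2 is d_o2 = 39 - (-7.492) = 46.492 cm.
Applying the thin-lens equation again with f_2 = 12.5 cm and d_o2 = 46.492 cm gives d_i2 = 17.097 cm.

17 cm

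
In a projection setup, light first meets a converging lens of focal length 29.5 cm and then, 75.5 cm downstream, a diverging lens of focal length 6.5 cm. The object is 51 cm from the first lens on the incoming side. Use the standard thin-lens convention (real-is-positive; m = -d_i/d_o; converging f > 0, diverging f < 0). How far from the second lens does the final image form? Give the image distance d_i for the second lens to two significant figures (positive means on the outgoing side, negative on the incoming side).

-3.0 cm

Lens 1: 1/d_i1 = 1/f_1 - 1/d_o1 = 1/29.5 - 1/51 = 0.01429 cm^-1, so d_i1 = 69.977 cm.
That image sits 5.523 cm in front of the second lens, so d_o2 = 5.523 cm.
Lens 2: 1/d_i2 = 1/f_2 - 1/d_o2 = 1/(-6.5) - 1/(5.523) = -0.33490 cm^-1, so d_i2 = -2.986 cm.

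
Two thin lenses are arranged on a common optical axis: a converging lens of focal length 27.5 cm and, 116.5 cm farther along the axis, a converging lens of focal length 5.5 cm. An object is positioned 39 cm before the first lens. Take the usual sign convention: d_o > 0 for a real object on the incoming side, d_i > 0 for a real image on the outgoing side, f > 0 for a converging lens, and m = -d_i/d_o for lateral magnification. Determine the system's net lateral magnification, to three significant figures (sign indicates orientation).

Applying the thin-lens equation to the first lens, 1/27.5 = 1/39 + 1/d_i1, which gives d_i1 = 93.261 cm.
Its lateral magnification is m_1 = -d_i1/d_o1 = -(93.261)/39 = -2.3913.
The intermediate image is 93.261 cm to the right of lens 1, so d_o2 = L - d_i1 = 116.5 - 93.261 = 23.239 cm.
Applying the thin-lens equation again with f_2 = 5.5 cm and d_o2 = 23.239 cm gives d_i2 = 7.205 cm.
m_2 = -(7.205)/(23.239) = -0.3100.
Overall magnification: m = m_1 m_2 = 0.7414.

0.741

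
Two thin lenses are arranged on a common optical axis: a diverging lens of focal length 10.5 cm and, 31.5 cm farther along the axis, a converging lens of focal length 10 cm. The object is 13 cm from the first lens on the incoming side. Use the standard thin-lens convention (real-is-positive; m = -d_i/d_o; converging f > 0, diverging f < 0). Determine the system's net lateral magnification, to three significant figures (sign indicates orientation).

-0.164

Lens 1: 1/d_i1 = 1/f_1 - 1/d_o1 = 1/(-10.5) - 1/13 = -0.17216 cm^-1, so d_i1 = -5.809 cm.
m_1 = -(-5.809)/13 = 0.4468.
The intermediate image is virtual, 5.809 cm to the left of lens 1, so d_o2 = L - d_i1 = 31.5 - (-5.809) = 37.309 cm.
Lens 2: 1/d_i2 = 1/f_2 - 1/d_o2 = 1/10 - 1/(37.309) = 0.07320 cm^-1, so d_i2 = 13.662 cm.
m_2 = -(13.662)/(37.309) = -0.3662.
The system's lateral magnification is m_1 m_2 = (0.4468)(-0.3662) = -0.1636.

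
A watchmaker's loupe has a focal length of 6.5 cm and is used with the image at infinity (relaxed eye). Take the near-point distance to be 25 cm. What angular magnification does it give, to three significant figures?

M = D/f = 25/6.5 = 3.846.

3.85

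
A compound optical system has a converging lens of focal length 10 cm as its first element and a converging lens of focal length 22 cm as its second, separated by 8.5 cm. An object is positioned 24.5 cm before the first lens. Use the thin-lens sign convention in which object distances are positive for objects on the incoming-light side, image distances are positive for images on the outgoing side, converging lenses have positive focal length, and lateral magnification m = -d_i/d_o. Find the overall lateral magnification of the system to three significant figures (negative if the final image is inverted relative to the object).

-0.499

First lens: d_i1 = 1/(1/10 - 1/24.5) = 16.897 cm.
m_1 = -(16.897)/24.5 = -0.6897.
Since 16.897 cm > 8.5 cm, the first image lies past the second lens and serves as a virtual object: d_o2 = L - d_i1 = -8.397 cm.
Second lens: d_i2 = 1/(1/22 - 1/(-8.397)) = 6.077 cm.
m_2 = -(6.077)/(-8.397) = 0.7238.
Overall magnification: m = m_1 m_2 = -0.4991.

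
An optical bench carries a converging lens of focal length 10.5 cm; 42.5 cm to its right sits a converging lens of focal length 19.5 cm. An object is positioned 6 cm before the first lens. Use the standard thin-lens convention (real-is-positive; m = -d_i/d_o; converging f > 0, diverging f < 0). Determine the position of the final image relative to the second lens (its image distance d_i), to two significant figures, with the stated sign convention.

30 cm

First lens: d_i1 = 1/(1/10.5 - 1/6) = -14.000 cm.
With d_i1 < 0 the first image is virtual and lies on the object side; the object distance for lens 2 is d_o2 = 42.5 - (-14.000) = 56.500 cm.
Second lens: d_i2 = 1/(1/19.5 - 1/(56.500)) = 29.777 cm.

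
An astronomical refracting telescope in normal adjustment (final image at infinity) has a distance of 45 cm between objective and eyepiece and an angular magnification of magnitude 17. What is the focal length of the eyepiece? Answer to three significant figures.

In normal adjustment the tube length equals f_obj + f_eye and |M| = f_obj/f_eye.
So f_obj = 17 f_eye and 17 f_eye + f_eye = 45 cm, giving f_eye = 45/18 = 2.500 cm and f_obj = 42.500 cm.

2.50 cm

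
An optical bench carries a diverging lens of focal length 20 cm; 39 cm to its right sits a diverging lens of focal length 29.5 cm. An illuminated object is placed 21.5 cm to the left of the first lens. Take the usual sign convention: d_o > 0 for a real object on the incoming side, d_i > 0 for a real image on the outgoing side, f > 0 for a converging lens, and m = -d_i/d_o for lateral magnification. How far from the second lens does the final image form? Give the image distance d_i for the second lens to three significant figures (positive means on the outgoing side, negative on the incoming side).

-18.5 cm

Lens 1: 1/d_i1 = 1/f_1 - 1/d_o1 = 1/(-20) - 1/21.5 = -0.09651 cm^-1, so d_i1 = -10.361 cm.
With d_i1 < 0 the first image is virtual and lies on the object side; the object distance for lens 2 is d_o2 = 39 - (-10.361) = 49.361 cm.
Lens 2: 1/d_i2 = 1/f_2 - 1/d_o2 = 1/(-29.5) - 1/(49.361) = -0.05416 cm^-1, so d_i2 = -18.465 cm.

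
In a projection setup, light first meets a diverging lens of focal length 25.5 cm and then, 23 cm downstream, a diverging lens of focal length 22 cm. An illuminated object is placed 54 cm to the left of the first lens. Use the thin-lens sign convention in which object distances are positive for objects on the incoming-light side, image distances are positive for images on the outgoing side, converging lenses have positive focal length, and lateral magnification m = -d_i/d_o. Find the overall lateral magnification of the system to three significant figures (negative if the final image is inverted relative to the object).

First lens: d_i1 = 1/(1/(-25.5) - 1/54) = -17.321 cm.
m_1 = -(-17.321)/54 = 0.3208.
The intermediate image is virtual, 17.321 cm to the left of lens 1, so d_o2 = L - d_i1 = 23 - (-17.321) = 40.321 cm.
Second lens: d_i2 = 1/(1/(-22) - 1/(40.321)) = -14.234 cm.
m_2 = -(-14.234)/(40.321) = 0.3530.
Total m = m_1 x m_2 = (0.3208)(0.3530) = 0.1132.

0.113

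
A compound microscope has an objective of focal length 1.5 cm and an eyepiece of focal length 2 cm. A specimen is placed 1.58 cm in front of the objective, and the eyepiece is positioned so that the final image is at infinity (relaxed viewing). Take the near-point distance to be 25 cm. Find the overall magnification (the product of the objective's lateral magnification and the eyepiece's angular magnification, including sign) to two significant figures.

Objective: 1/d_i = 1/f_obj - 1/d_o = 1/1.5 - 1/1.58 = 0.03376 cm^-1, so d_i = 29.625 cm.
m_obj = -d_i/d_o = -29.625/1.58 = -18.750.
Eyepiece angular magnification (image at infinity): M_eye = D/f_e = 25/2 = 12.500.
Overall M = m_obj x M_eye = (-18.750)(12.500) = -234.37.

-230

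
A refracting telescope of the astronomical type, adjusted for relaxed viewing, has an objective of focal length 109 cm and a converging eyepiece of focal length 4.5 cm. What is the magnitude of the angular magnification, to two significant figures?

24

|M| = f_obj/|f_eye| = 109/4.5 = 24.222.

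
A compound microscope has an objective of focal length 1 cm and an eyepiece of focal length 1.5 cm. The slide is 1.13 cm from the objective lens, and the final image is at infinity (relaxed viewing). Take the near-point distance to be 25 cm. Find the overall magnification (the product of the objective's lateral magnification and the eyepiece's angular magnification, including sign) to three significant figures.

Objective: 1/d_i = 1/f_obj - 1/d_o = 1/1 - 1/1.13 = 0.11504 cm^-1, so d_i = 8.692 cm.
m_obj = -d_i/d_o = -8.692/1.13 = -7.692.
Eyepiece angular magnification (image at infinity): M_eye = D/f_e = 25/1.5 = 16.667.
Overall M = m_obj x M_eye = (-7.692)(16.667) = -128.21.

-128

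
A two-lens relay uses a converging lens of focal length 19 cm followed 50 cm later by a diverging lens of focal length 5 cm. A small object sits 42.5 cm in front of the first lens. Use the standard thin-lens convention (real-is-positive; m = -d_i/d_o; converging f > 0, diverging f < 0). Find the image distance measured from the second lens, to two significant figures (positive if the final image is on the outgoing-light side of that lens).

-3.8 cm

Lens 1: 1/d_i1 = 1/f_1 - 1/d_o1 = 1/19 - 1/42.5 = 0.02910 cm^-1, so d_i1 = 34.362 cm.
That image sits 15.638 cm in front of the second lens, so d_o2 = 15.638 cm.
Lens 2: 1/d_i2 = 1/f_2 - 1/d_o2 = 1/(-5) - 1/(15.638) = -0.26395 cm^-1, so d_i2 = -3.789 cm.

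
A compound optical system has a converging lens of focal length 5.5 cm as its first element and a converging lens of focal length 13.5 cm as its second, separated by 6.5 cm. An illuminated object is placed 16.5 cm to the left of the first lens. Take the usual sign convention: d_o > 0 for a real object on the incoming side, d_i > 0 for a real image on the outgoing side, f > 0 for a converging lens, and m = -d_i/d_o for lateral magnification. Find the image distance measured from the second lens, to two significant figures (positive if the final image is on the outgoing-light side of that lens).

First lens: d_i1 = 1/(1/5.5 - 1/16.5) = 8.250 cm.
This image would form 8.250 cm past lens 1, i.e. 1.750 cm beyond lens 2, so it is a virtual object for lens 2: d_o2 = 6.5 - 8.250 = -1.750 cm.
Second lens: d_i2 = 1/(1/13.5 - 1/(-1.750)) = 1.549 cm.

1.5 cm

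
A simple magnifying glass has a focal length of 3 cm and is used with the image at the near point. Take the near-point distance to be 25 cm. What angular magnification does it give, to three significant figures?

M = 1 + D/f = 1 + 25/3 = 9.333.

9.33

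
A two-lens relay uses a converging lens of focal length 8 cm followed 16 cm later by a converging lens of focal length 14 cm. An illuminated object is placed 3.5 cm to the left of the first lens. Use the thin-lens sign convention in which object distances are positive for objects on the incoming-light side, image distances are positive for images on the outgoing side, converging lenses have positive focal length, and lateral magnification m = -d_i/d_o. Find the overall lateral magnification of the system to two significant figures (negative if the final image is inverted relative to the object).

Lens 1: 1/d_i1 = 1/f_1 - 1/d_o1 = 1/8 - 1/3.5 = -0.16071 cm^-1, so d_i1 = -6.222 cm.
m_1 = -(-6.222)/3.5 = 1.7778.
With d_i1 < 0 the first image is virtual and lies on the object side; the object distance for lens 2 is d_o2 = 16 - (-6.222) = 22.222 cm.
Lens 2: 1/d_i2 = 1/f_2 - 1/d_o2 = 1/14 - 1/(22.222) = 0.02643 cm^-1, so d_i2 = 37.838 cm.
m_2 = -(37.838)/(22.222) = -1.7027.
Overall magnification: m = m_1 m_2 = -3.0270.

-3.0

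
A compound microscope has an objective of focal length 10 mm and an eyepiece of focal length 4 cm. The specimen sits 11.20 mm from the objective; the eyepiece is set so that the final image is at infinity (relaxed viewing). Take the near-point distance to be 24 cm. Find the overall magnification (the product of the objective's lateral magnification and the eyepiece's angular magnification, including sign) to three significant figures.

Convert to cm: f_obj = 10 mm = 1 cm; d_o = 11.20 mm = 1.12 cm.
Objective: 1/d_i = 1/f_obj - 1/d_o = 1/1 - 1/1.12 = 0.10714 cm^-1, so d_i = 9.333 cm.
m_obj = -d_i/d_o = -9.333/1.12 = -8.333.
Eyepiece angular magnification (image at infinity): M_eye = D/f_e = 24/4 = 6.000.
Overall M = m_obj x M_eye = (-8.333)(6.000) = -50.00.

-50.0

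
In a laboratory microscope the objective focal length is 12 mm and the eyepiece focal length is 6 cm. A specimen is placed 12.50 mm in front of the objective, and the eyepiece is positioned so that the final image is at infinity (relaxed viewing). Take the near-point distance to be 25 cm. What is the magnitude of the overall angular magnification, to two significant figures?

100

Convert to cm: f_obj = 12 mm = 1.2 cm; d_o = 12.50 mm = 1.25 cm.
Objective: 1/d_i = 1/f_obj - 1/d_o = 1/1.2 - 1/1.25 = 0.03333 cm^-1, so d_i = 30.000 cm.
m_obj = -d_i/d_o = -30.000/1.25 = -24.000.
Eyepiece angular magnification (image at infinity): M_eye = D/f_e = 25/6 = 4.167.
Overall M = m_obj x M_eye = (-24.000)(4.167) = -100.00.
|M| = 100.00.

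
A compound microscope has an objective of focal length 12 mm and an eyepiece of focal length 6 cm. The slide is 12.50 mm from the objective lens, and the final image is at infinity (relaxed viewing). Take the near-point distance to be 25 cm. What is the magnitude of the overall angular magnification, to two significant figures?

100

Convert to cm: f_obj = 12 mm = 1.2 cm; d_o = 12.50 mm = 1.25 cm.
Objective: 1/d_i = 1/f_obj - 1/d_o = 1/1.2 - 1/1.25 = 0.03333 cm^-1, so d_i = 30.000 cm.
m_obj = -d_i/d_o = -30.000/1.25 = -24.000.
Eyepiece angular magnification (image at infinity): M_eye = D/f_e = 25/6 = 4.167.
Overall M = m_obj x M_eye = (-24.000)(4.167) = -100.00.
|M| = 100.00.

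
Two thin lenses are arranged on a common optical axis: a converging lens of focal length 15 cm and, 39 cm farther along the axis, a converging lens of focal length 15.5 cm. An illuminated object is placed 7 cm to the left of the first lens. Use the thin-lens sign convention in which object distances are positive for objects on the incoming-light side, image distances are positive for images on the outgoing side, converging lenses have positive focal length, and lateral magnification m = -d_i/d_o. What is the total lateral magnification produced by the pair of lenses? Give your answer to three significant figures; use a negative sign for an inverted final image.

-0.794

First lens: d_i1 = 1/(1/15 - 1/7) = -13.125 cm.
m_1 = -(-13.125)/7 = 1.8750.
With d_i1 < 0 the first image is virtual and lies on the object side; the object distance for lens 2 is d_o2 = 39 - (-13.125) = 52.125 cm.
Second lens: d_i2 = 1/(1/15.5 - 1/(52.125)) = 22.060 cm.
m_2 = -(22.060)/(52.125) = -0.4232.
The system's lateral magnification is m_1 m_2 = (1.8750)(-0.4232) = -0.7935.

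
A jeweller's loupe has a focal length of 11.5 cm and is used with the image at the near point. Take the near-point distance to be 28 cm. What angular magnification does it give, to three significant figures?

3.43

M = 1 + D/f = 1 + 28/11.5 = 3.435.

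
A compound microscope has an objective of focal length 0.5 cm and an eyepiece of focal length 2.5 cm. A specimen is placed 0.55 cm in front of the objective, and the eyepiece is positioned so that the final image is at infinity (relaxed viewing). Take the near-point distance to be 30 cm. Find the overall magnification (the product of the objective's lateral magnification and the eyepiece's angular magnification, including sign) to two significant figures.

Objective: 1/d_i = 1/f_obj - 1/d_o = 1/0.5 - 1/0.55 = 0.18182 cm^-1, so d_i = 5.500 cm.
m_obj = -d_i/d_o = -5.500/0.55 = -10.000.
Eyepiece angular magnification (image at infinity): M_eye = D/f_e = 30/2.5 = 12.000.
Overall M = m_obj x M_eye = (-10.000)(12.000) = -120.00.

-120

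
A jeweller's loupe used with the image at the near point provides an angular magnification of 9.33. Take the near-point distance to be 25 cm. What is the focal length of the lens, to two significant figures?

For the image at the near point, M = 1 + D/f.
f = D/(M - 1) = 25/(9.33 - 1) = 3.001 cm.

3.0 cm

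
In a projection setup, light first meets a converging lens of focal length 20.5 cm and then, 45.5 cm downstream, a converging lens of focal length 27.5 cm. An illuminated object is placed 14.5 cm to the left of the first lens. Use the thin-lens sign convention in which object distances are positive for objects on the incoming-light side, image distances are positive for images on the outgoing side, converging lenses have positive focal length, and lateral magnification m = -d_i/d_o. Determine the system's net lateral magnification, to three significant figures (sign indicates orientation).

Applying the thin-lens equation to the first lens, 1/20.5 = 1/14.5 + 1/d_i1, which gives d_i1 = -49.542 cm.
Its lateral magnification is m_1 = -d_i1/d_o1 = -(-49.542)/14.5 = 3.4167.
The intermediate image is virtual, 49.542 cm to the left of lens 1, so d_o2 = L - d_i1 = 45.5 - (-49.542) = 95.042 cm.
Applying the thin-lens equation again with f_2 = 27.5 cm and d_o2 = 95.042 cm gives d_i2 = 38.697 cm.
m_2 = -(38.697)/(95.042) = -0.4072.
Total m = m_1 x m_2 = (3.4167)(-0.4072) = -1.3911.

-1.39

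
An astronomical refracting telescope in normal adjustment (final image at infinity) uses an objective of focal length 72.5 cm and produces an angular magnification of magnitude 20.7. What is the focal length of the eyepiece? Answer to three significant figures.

|M| = f_obj/f_eye, so f_eye = f_obj/|M| = 72.5/20.7 = 3.502 cm.

3.50 cm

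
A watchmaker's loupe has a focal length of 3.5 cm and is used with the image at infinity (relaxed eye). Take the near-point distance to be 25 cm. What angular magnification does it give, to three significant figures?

M = D/f = 25/3.5 = 7.143.

7.14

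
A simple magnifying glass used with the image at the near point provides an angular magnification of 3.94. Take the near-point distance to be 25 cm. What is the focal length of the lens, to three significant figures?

8.50 cm

For the image at the near point, M = 1 + D/f.
f = D/(M - 1) = 25/(3.94 - 1) = 8.503 cm.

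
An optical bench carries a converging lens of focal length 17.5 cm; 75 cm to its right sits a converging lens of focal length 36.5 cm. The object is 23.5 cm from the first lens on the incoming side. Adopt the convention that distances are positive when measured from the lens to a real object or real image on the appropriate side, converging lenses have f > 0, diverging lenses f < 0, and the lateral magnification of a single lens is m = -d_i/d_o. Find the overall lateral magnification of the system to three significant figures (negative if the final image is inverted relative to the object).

First lens: d_i1 = 1/(1/17.5 - 1/23.5) = 68.542 cm.
m_1 = -(68.542)/23.5 = -2.9167.
That image sits 6.458 cm in front of the second lens, so d_o2 = 6.458 cm.
Second lens: d_i2 = 1/(1/36.5 - 1/(6.458)) = -7.847 cm.
m_2 = -(-7.847)/(6.458) = 1.2150.
Overall magnification: m = m_1 m_2 = -3.5437.

-3.54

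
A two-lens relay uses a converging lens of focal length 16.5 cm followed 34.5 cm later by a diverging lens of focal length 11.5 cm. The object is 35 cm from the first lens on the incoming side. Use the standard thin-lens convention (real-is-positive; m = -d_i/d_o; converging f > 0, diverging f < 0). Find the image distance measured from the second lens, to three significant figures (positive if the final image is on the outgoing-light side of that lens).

-2.55 cm

Applying the thin-lens equation to the first lens, 1/16.5 = 1/35 + 1/d_i1, which gives d_i1 = 31.216 cm.
That image sits 3.284 cm in front of the second lens, so d_o2 = 3.284 cm.
Applying the thin-lens equation again with f_2 = -11.5 cm and d_o2 = 3.284 cm gives d_i2 = -2.554 cm.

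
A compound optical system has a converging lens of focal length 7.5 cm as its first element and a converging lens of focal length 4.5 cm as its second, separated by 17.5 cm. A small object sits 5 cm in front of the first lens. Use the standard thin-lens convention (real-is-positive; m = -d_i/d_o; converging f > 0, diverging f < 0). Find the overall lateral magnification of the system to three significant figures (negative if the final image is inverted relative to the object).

Lens 1: 1/d_i1 = 1/f_1 - 1/d_o1 = 1/7.5 - 1/5 = -0.06667 cm^-1, so d_i1 = -15.000 cm.
m_1 = -(-15.000)/5 = 3.0000.
The intermediate image is virtual, 15.000 cm to the left of lens 1, so d_o2 = L - d_i1 = 17.5 - (-15.000) = 32.500 cm.
Lens 2: 1/d_i2 = 1/f_2 - 1/d_o2 = 1/4.5 - 1/(32.500) = 0.19145 cm^-1, so d_i2 = 5.223 cm.
m_2 = -(5.223)/(32.500) = -0.1607.
Overall magnification: m = m_1 m_2 = -0.4821.

-0.482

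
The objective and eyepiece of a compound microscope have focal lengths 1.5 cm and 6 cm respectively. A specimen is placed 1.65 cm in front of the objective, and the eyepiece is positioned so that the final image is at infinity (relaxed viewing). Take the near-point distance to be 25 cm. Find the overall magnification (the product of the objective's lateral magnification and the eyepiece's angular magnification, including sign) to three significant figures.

Objective: 1/d_i = 1/f_obj - 1/d_o = 1/1.5 - 1/1.65 = 0.06061 cm^-1, so d_i = 16.500 cm.
m_obj = -d_i/d_o = -16.500/1.65 = -10.000.
Eyepiece angular magnification (image at infinity): M_eye = D/f_e = 25/6 = 4.167.
Overall M = m_obj x M_eye = (-10.000)(4.167) = -41.67.

-41.7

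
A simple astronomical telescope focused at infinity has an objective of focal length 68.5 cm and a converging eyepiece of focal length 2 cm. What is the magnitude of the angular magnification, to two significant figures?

34

|M| = f_obj/|f_eye| = 68.5/2 = 34.250.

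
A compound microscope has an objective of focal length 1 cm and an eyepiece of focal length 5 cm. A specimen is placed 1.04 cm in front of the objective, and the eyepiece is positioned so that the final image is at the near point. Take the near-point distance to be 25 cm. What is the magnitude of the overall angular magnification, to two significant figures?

150

Objective: 1/d_i = 1/f_obj - 1/d_o = 1/1 - 1/1.04 = 0.03846 cm^-1, so d_i = 26.000 cm.
m_obj = -d_i/d_o = -26.000/1.04 = -25.000.
Eyepiece angular magnification (image at near point): M_eye = 1 + D/f_e = 1 + 25/5 = 6.000.
Overall M = m_obj x M_eye = (-25.000)(6.000) = -150.00.
|M| = 150.00.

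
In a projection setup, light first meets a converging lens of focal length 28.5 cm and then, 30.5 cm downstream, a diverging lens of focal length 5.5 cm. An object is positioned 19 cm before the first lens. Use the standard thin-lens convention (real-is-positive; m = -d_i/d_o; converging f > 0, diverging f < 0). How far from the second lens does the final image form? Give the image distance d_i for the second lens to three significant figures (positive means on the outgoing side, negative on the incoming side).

-5.17 cm

First lens: d_i1 = 1/(1/28.5 - 1/19) = -57.000 cm.
With d_i1 < 0 the first image is virtual and lies on the object side; the object distance for lens 2 is d_o2 = 30.5 - (-57.000) = 87.500 cm.
Second lens: d_i2 = 1/(1/(-5.5) - 1/(87.500)) = -5.175 cm.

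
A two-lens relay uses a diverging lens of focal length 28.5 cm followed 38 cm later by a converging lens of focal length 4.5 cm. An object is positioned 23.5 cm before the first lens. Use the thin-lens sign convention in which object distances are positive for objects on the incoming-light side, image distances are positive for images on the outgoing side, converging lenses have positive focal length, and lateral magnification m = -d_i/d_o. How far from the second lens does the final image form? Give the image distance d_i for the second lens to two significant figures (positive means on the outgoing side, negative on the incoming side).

4.9 cm

Lens 1: 1/d_i1 = 1/f_1 - 1/d_o1 = 1/(-28.5) - 1/23.5 = -0.07764 cm^-1, so d_i1 = -12.880 cm.
The intermediate image is virtual, 12.880 cm to the left of lens 1, so d_o2 = L - d_i1 = 38 - (-12.880) = 50.880 cm.
Lens 2: 1/d_i2 = 1/f_2 - 1/d_o2 = 1/4.5 - 1/(50.880) = 0.20257 cm^-1, so d_i2 = 4.937 cm.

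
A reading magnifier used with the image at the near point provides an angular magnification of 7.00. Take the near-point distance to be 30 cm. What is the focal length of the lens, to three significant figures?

For the image at the near point, M = 1 + D/f.
f = D/(M - 1) = 30/(7.0 - 1) = 5.000 cm.

5.00 cm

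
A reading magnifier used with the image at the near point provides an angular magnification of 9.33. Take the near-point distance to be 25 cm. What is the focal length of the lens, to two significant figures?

For the image at the near point, M = 1 + D/f.
f = D/(M - 1) = 25/(9.33 - 1) = 3.001 cm.

3.0 cm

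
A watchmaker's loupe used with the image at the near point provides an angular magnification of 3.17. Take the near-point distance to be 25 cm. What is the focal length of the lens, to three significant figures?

11.5 cm

For the image at the near point, M = 1 + D/f.
f = D/(M - 1) = 25/(3.17 - 1) = 11.521 cm.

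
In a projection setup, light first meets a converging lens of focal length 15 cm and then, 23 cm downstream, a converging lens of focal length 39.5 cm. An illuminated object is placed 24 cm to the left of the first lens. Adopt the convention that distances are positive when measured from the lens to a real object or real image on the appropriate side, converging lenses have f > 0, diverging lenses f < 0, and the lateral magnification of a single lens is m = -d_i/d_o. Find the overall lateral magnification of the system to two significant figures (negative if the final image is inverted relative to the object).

-1.2

Applying the thin-lens equation to the first lens, 1/15 = 1/24 + 1/d_i1, which gives d_i1 = 40.000 cm.
Its lateral magnification is m_1 = -d_i1/d_o1 = -(40.000)/24 = -1.6667.
Since 40.000 cm > 23 cm, the first image lies past the second lens and serves as a virtual object: d_o2 = L - d_i1 = -17.000 cm.
Applying the thin-lens equation again with f_2 = 39.5 cm and d_o2 = -17.000 cm gives d_i2 = 11.885 cm.
m_2 = -(11.885)/(-17.000) = 0.6991.
The system's lateral magnification is m_1 m_2 = (-1.6667)(0.6991) = -1.1652.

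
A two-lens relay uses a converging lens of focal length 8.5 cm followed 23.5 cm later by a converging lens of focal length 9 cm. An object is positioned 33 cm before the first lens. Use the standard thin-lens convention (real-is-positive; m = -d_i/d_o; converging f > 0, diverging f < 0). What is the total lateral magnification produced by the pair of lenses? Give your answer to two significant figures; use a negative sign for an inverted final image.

1.0

Lens 1: 1/d_i1 = 1/f_1 - 1/d_o1 = 1/8.5 - 1/33 = 0.08734 cm^-1, so d_i1 = 11.449 cm.
m_1 = -(11.449)/33 = -0.3469.
That image sits 12.051 cm in front of the second lens, so d_o2 = 12.051 cm.
Lens 2: 1/d_i2 = 1/f_2 - 1/d_o2 = 1/9 - 1/(12.051) = 0.02813 cm^-1, so d_i2 = 35.548 cm.
m_2 = -(35.548)/(12.051) = -2.9498.
Overall magnification: m = m_1 m_2 = 1.0234.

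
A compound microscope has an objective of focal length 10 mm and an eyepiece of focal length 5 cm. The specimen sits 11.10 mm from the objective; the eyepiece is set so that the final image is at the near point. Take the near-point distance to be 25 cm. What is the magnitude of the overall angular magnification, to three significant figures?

54.5

Convert to cm: f_obj = 10 mm = 1 cm; d_o = 11.10 mm = 1.11 cm.
Objective: 1/d_i = 1/f_obj - 1/d_o = 1/1 - 1/1.11 = 0.09910 cm^-1, so d_i = 10.091 cm.
m_obj = -d_i/d_o = -10.091/1.11 = -9.091.
Eyepiece angular magnification (image at near point): M_eye = 1 + D/f_e = 1 + 25/5 = 6.000.
Overall M = m_obj x M_eye = (-9.091)(6.000) = -54.55.
|M| = 54.55.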